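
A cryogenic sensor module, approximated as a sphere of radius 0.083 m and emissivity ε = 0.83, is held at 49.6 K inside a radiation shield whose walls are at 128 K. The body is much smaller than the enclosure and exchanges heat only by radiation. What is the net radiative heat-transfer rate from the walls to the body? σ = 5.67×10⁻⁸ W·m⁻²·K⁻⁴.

For a small grey body in a large enclosure: P_net = εσA(T_body⁴ − T_wall⁴).
A = 4πr² = 0.08657 m²; T_body⁴ − T_wall⁴ = 6.052×10⁶ − 2.684×10⁸ = -2.624×10⁸ K⁴.
|P_net| = 0.83·5.67×10⁻⁸·0.08657·2.624×10⁸.

P_net ≈ 1.07 W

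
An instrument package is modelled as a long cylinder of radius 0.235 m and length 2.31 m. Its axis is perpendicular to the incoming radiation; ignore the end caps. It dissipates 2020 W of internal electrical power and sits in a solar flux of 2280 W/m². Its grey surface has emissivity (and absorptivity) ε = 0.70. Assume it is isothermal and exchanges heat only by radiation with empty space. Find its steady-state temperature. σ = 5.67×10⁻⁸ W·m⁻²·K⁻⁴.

At steady state, absorbed solar power + internal power = radiated power.
Absorbed: α·S·A_cross = 0.70·2280·1.086 = 1733 W (cross-section 2rL).
Total input = 1733 + 2020 = 3753 W.
Radiated: εσ·A_surf·T⁴ with A_surf = 2πrL = 3.411 m².
T⁴ = 3753/(0.70·5.67×10⁻⁸·3.411) = 2.772×10¹⁰ K⁴.

T ≈ 408 K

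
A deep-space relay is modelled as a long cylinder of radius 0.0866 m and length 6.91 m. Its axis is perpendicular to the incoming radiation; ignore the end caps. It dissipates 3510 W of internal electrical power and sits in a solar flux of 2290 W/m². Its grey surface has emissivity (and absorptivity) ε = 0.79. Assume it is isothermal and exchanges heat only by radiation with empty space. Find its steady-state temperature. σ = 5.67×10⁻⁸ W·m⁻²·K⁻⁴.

At steady state, absorbed solar power + internal power = radiated power.
Absorbed: α·S·A_cross = 0.79·2290·1.197 = 2165 W (cross-section 2rL).
Total input = 2165 + 3510 = 5675 W.
Radiated: εσ·A_surf·T⁴ with A_surf = 2πrL = 3.760 m².
T⁴ = 5675/(0.79·5.67×10⁻⁸·3.760) = 3.370×10¹⁰ K⁴.

T ≈ 428 K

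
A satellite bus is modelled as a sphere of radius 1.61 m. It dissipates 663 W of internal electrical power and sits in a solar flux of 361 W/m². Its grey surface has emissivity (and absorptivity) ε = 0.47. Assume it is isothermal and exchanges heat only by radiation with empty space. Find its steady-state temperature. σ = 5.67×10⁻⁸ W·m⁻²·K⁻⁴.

T ≈ 220 K

At steady state, absorbed solar power + internal power = radiated power.
Absorbed: α·S·A_cross = 0.47·361·8.143 = 1382 W (cross-section πr²).
Total input = 1382 + 663 = 2045 W.
Radiated: εσ·A_surf·T⁴ with A_surf = 4πr² = 32.57 m².
T⁴ = 2045/(0.47·5.67×10⁻⁸·32.57) = 2.355×10⁹ K⁴.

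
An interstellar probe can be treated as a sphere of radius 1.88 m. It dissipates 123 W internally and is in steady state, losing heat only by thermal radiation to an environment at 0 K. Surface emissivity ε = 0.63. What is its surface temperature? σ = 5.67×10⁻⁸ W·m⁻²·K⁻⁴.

T ≈ 93.8 K

Steady state: internal power = radiated power, P = εσA T⁴.
Radiating area A = 4πr² = 44.41 m².
T⁴ = P/(εσA) = 123/(0.63·5.67×10⁻⁸·44.41) = 7.753×10⁷ K⁴.
T = (7.753×10⁷)^(1/4).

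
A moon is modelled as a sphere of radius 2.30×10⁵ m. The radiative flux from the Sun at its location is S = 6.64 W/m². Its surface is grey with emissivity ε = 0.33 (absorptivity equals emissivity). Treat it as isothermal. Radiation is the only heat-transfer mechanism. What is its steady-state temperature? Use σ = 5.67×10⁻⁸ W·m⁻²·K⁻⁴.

T ≈ 73.6 K

At equilibrium, absorbed power = emitted power.
Absorbing cross-section = πr² = 1.662×10¹¹ m²; emitting surface = 4πr² = 6.648×10¹¹ m² (ratio 4).
εS·A_cross = εσ·A_surf·T⁴  ⇒  T⁴ = S/(4σ)   (ε cancels).
T⁴ = 6.64/(4·5.67×10⁻⁸) = 2.928×10⁷ K⁴.
T = (2.928×10⁷)^(1/4).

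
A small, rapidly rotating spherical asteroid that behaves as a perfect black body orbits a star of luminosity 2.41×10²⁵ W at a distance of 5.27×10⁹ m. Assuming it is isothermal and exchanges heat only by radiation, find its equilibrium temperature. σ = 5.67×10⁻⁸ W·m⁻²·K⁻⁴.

T ≈ 743 K

First find the stellar flux at distance d: S = L/(4πd²) = 2.41×10²⁵/(4π·(5.27×10⁹)²) = 69050 W/m².
For an isothermal sphere, absorbed (1−a)S·πr² = emitted σ·4πr²·T⁴, so T⁴ = (1−a)S/(4σ).
T⁴ = 1.00·69050/(4·5.67×10⁻⁸) = 3.045×10¹¹ K⁴.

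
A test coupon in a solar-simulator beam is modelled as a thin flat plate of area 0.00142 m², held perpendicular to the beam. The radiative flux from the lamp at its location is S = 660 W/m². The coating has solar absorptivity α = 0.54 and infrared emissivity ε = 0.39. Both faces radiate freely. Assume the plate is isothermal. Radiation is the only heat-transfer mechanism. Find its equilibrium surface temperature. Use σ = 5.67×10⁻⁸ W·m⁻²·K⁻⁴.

T ≈ 300 K

At equilibrium, absorbed power = emitted power.
Absorbing cross-section = A = 0.001420 m²; emitting surface = 2A = 0.002840 m² (ratio 2).
αS·A_cross = εσ·A_surf·T⁴  ⇒  T⁴ = αS/(ε·2σ).
T⁴ = 0.540·660/(0.39·2·5.67×10⁻⁸) = 8.059×10⁹ K⁴.
T = (8.059×10⁹)^(1/4).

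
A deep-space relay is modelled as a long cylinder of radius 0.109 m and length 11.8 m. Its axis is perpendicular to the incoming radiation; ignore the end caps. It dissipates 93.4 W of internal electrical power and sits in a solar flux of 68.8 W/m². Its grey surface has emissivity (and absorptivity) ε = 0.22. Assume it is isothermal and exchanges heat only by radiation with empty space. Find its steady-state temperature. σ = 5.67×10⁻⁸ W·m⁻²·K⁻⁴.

T ≈ 190 K

At steady state, absorbed solar power + internal power = radiated power.
Absorbed: α·S·A_cross = 0.22·68.8·2.572 = 38.94 W (cross-section 2rL).
Total input = 38.94 + 93.4 = 132.3 W.
Radiated: εσ·A_surf·T⁴ with A_surf = 2πrL = 8.081 m².
T⁴ = 132.3/(0.22·5.67×10⁻⁸·8.081) = 1.313×10⁹ K⁴.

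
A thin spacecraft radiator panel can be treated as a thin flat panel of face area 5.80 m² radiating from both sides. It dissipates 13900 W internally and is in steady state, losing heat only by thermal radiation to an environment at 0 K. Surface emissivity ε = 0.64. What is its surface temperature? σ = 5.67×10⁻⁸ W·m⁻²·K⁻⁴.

T ≈ 426 K

Steady state: internal power = radiated power, P = εσA T⁴.
Radiating area A = 2·5.80 = 11.60 m².
T⁴ = P/(εσA) = 13900/(0.64·5.67×10⁻⁸·11.60) = 3.302×10¹⁰ K⁴.
T = (3.302×10¹⁰)^(1/4).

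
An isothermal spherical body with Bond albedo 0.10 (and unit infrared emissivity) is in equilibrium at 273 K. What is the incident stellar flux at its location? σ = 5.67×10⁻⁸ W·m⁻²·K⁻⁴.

(1−a)S·πr² = σ·4πr²·T⁴ ⇒ S = 4σT⁴/(1−a).
S = 4·5.67×10⁻⁸·5.555×10⁹/0.900.

S ≈ 1400 W/m²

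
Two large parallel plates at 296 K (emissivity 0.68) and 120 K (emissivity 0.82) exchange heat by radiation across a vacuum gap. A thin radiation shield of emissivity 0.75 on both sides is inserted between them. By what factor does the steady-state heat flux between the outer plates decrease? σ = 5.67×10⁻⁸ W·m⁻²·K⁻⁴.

Without shield: q₀ = σΔ(T⁴)/(1/ε₁+1/ε₂−1) with denominator 1.690.
With shield the two gaps are in series; the resistances add: (1/ε₁+1/ε_s−1)+(1/ε_s+1/ε₂−1) = 1.804+1.553 = 3.357.
Heat-flux ratio q₀/q = 3.357/1.690.

factor ≈ 1.99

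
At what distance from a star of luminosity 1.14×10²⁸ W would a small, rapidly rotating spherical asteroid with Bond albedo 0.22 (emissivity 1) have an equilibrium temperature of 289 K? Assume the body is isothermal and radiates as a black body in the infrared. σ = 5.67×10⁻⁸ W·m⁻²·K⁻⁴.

For an isothermal black-emitting sphere, (1−a)S·πr² = σ·4πr²·T⁴ ⇒ S = 4σT⁴/(1−a).
S = 4·5.67×10⁻⁸·(289)⁴/0.780 = 2028 W/m².
Flux falls as S = L/(4πd²), so d = √(L/(4πS)) = √(1.14×10²⁸/(4π·2028)).

d ≈ 6.69×10¹¹ m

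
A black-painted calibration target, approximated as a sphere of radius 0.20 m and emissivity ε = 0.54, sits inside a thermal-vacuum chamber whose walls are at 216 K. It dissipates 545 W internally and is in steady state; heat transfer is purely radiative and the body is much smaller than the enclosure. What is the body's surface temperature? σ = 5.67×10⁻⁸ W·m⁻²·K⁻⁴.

T ≈ 440 K

For a small grey body in a large enclosure, net radiated power = εσA(T⁴ − T_w⁴).
Steady state: P = εσA(T⁴ − T_w⁴) with A = 4πr² = 0.5027 m².
T⁴ = P/(εσA) + T_w⁴ = 545/(0.54·5.67×10⁻⁸·0.5027) + (216)⁴
    = 3.541×10¹⁰ + 2.177×10⁹ = 3.759×10¹⁰ K⁴.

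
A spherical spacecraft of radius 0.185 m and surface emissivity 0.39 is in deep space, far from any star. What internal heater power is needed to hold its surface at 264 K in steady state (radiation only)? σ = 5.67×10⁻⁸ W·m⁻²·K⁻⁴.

P ≈ 46.2 W

P = εσ·4πr²·T⁴.
4πr² = 0.4301 m²; T⁴ = 4.858×10⁹ K⁴.
P = 0.39·5.67×10⁻⁸·0.4301·4.858×10⁹.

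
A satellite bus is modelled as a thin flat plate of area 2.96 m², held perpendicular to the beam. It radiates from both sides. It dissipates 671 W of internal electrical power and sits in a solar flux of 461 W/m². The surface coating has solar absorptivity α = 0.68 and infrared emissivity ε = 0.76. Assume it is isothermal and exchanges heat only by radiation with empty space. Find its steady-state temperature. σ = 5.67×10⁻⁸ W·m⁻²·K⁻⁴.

T ≈ 281 K

At steady state, absorbed solar power + internal power = radiated power.
Absorbed: α·S·A_cross = 0.68·461·2.960 = 927.9 W (cross-section A).
Total input = 927.9 + 671 = 1599 W.
Radiated: εσ·A_surf·T⁴ with A_surf = 2A = 5.920 m².
T⁴ = 1599/(0.76·5.67×10⁻⁸·5.920) = 6.268×10⁹ K⁴.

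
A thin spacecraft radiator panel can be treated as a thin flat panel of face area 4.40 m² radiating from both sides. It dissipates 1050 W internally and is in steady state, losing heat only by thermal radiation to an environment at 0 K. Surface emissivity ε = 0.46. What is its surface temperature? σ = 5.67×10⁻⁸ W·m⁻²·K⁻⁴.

Steady state: internal power = radiated power, P = εσA T⁴.
Radiating area A = 2·4.40 = 8.800 m².
T⁴ = P/(εσA) = 1050/(0.46·5.67×10⁻⁸·8.800) = 4.575×10⁹ K⁴.
T = (4.575×10⁹)^(1/4).

T ≈ 260 K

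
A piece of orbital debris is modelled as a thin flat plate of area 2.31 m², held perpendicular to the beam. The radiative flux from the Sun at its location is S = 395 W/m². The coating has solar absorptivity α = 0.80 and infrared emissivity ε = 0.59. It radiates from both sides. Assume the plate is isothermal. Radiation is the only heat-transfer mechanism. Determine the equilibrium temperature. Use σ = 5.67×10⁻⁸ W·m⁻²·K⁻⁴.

At equilibrium, absorbed power = emitted power.
Absorbing cross-section = A = 2.310 m²; emitting surface = 2A = 4.620 m² (ratio 2).
αS·A_cross = εσ·A_surf·T⁴  ⇒  T⁴ = αS/(ε·2σ).
T⁴ = 0.800·395/(0.59·2·5.67×10⁻⁸) = 4.723×10⁹ K⁴.
T = (4.723×10⁹)^(1/4).

T ≈ 262 K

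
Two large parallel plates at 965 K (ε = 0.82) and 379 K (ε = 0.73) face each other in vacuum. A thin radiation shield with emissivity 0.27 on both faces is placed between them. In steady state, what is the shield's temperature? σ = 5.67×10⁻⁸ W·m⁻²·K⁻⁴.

In steady state the net flux on the hot side equals that on the cold side.
σ(T₁⁴−T_s⁴)/D₁ = σ(T_s⁴−T₂⁴)/D₂, with D₁ = 1/ε₁+1/ε_s−1 = 3.923, D₂ = 1/ε_s+1/ε₂−1 = 4.074.
Solve for T_s⁴: T_s⁴ = (D₂·T₁⁴ + D₁·T₂⁴)/(D₁+D₂) = 4.519×10¹¹ K⁴.

T_s ≈ 820 K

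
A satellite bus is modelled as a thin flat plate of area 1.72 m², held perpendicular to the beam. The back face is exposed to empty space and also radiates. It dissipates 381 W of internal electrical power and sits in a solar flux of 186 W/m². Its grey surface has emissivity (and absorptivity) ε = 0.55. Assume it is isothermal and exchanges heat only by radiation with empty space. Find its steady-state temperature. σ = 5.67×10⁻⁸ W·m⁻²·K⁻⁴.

T ≈ 268 K

At steady state, absorbed solar power + internal power = radiated power.
Absorbed: α·S·A_cross = 0.55·186·1.720 = 176.0 W (cross-section A).
Total input = 176.0 + 381 = 557.0 W.
Radiated: εσ·A_surf·T⁴ with A_surf = 2A = 3.440 m².
T⁴ = 557.0/(0.55·5.67×10⁻⁸·3.440) = 5.192×10⁹ K⁴.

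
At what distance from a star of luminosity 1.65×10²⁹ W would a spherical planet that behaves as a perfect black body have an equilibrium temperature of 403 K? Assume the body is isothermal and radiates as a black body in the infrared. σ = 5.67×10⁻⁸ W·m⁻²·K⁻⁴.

For an isothermal black-emitting sphere, (1−a)S·πr² = σ·4πr²·T⁴ ⇒ S = 4σT⁴/(1−a).
S = 4·5.67×10⁻⁸·(403)⁴/1.00 = 5982 W/m².
Flux falls as S = L/(4πd²), so d = √(L/(4πS)) = √(1.65×10²⁹/(4π·5982)).

d ≈ 1.48×10¹² m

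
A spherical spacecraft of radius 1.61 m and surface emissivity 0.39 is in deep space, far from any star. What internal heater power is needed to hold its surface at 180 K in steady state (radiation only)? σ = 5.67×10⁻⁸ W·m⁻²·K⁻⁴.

P = εσ·4πr²·T⁴.
4πr² = 32.57 m²; T⁴ = 1.050×10⁹ K⁴.
P = 0.39·5.67×10⁻⁸·32.57·1.050×10⁹.

P ≈ 756 W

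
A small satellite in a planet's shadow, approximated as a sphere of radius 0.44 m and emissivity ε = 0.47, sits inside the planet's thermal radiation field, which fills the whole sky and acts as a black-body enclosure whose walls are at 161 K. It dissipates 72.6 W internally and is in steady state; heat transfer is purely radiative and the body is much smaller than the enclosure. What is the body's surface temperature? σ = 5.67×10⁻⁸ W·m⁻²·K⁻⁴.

T ≈ 206 K

For a small grey body in a large enclosure, net radiated power = εσA(T⁴ − T_w⁴).
Steady state: P = εσA(T⁴ − T_w⁴) with A = 4πr² = 2.433 m².
T⁴ = P/(εσA) + T_w⁴ = 72.6/(0.47·5.67×10⁻⁸·2.433) + (161)⁴
    = 1.120×10⁹ + 6.719×10⁸ = 1.792×10⁹ K⁴.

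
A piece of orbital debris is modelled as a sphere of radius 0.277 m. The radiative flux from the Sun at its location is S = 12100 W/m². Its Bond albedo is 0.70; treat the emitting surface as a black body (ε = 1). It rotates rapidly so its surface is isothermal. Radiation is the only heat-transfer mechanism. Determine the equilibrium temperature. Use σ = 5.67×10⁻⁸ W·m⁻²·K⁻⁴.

T ≈ 356 K

At equilibrium, absorbed power = emitted power.
Absorbing cross-section = πr² = 0.2411 m²; emitting surface = 4πr² = 0.9642 m² (ratio 4).
(1−a)S·A_cross = εσ·A_surf·T⁴  ⇒  T⁴ = (1−a)S/(4σ).
T⁴ = 0.300·12100/(4·5.67×10⁻⁸) = 1.601×10¹⁰ K⁴.
T = (1.601×10¹⁰)^(1/4).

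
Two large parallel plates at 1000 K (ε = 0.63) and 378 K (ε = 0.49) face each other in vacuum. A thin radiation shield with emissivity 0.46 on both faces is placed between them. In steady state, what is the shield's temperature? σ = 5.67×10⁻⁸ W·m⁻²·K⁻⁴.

T_s ≈ 860 K

In steady state the net flux on the hot side equals that on the cold side.
σ(T₁⁴−T_s⁴)/D₁ = σ(T_s⁴−T₂⁴)/D₂, with D₁ = 1/ε₁+1/ε_s−1 = 2.761, D₂ = 1/ε_s+1/ε₂−1 = 3.215.
Solve for T_s⁴: T_s⁴ = (D₂·T₁⁴ + D₁·T₂⁴)/(D₁+D₂) = 5.474×10¹¹ K⁴.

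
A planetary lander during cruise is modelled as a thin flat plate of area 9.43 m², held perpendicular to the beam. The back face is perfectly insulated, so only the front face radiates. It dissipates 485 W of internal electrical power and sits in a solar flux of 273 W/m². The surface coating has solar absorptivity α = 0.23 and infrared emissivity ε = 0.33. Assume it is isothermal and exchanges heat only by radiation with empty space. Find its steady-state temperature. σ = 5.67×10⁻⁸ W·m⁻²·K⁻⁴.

T ≈ 280 K

At steady state, absorbed solar power + internal power = radiated power.
Absorbed: α·S·A_cross = 0.23·273·9.430 = 592.1 W (cross-section A).
Total input = 592.1 + 485 = 1077 W.
Radiated: εσ·A_surf·T⁴ with A_surf = A = 9.430 m².
T⁴ = 1077/(0.33·5.67×10⁻⁸·9.430) = 6.105×10⁹ K⁴.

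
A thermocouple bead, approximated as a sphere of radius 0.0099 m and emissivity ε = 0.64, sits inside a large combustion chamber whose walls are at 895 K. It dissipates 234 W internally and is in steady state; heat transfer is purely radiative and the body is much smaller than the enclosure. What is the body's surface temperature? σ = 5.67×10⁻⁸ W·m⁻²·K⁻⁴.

T ≈ 1560 K

For a small grey body in a large enclosure, net radiated power = εσA(T⁴ − T_w⁴).
Steady state: P = εσA(T⁴ − T_w⁴) with A = 4πr² = 0.001232 m².
T⁴ = P/(εσA) + T_w⁴ = 234/(0.64·5.67×10⁻⁸·0.001232) + (895)⁴
    = 5.236×10¹² + 6.416×10¹¹ = 5.877×10¹² K⁴.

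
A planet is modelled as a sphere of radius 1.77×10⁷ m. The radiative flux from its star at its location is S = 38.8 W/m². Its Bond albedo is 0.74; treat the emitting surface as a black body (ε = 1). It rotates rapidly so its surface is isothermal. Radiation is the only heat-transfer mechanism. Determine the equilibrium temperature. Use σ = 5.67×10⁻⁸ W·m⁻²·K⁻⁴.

T ≈ 81.7 K

At equilibrium, absorbed power = emitted power.
Absorbing cross-section = πr² = 9.842×10¹⁴ m²; emitting surface = 4πr² = 3.937×10¹⁵ m² (ratio 4).
(1−a)S·A_cross = εσ·A_surf·T⁴  ⇒  T⁴ = (1−a)S/(4σ).
T⁴ = 0.260·38.8/(4·5.67×10⁻⁸) = 4.448×10⁷ K⁴.
T = (4.448×10⁷)^(1/4).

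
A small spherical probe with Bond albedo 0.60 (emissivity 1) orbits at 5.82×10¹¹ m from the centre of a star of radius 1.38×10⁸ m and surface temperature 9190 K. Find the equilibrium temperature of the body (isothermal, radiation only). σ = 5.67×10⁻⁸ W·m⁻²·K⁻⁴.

The star's surface emits σT_*⁴; at distance d the flux is S = σT_*⁴(R_*/d)².
S = 5.67×10⁻⁸·(9190)⁴·(1.38×10⁸/5.82×10¹¹)² = 22.74 W/m².
For an isothermal sphere T⁴ = (1−a)S/(4σ) = 4.010×10⁷ K⁴.

T ≈ 79.6 K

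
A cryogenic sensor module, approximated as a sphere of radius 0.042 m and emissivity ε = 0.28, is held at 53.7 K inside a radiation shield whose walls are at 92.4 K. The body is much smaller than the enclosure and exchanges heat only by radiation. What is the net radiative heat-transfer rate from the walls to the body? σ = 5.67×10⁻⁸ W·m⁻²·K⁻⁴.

For a small grey body in a large enclosure: P_net = εσA(T_body⁴ − T_wall⁴).
A = 4πr² = 0.02217 m²; T_body⁴ − T_wall⁴ = 8.316×10⁶ − 7.289×10⁷ = -6.458×10⁷ K⁴.
|P_net| = 0.28·5.67×10⁻⁸·0.02217·6.458×10⁷.

P_net ≈ 0.0227 W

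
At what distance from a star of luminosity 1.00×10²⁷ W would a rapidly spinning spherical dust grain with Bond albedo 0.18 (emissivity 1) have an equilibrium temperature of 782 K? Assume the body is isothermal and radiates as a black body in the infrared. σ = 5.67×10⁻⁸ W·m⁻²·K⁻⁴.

For an isothermal black-emitting sphere, (1−a)S·πr² = σ·4πr²·T⁴ ⇒ S = 4σT⁴/(1−a).
S = 4·5.67×10⁻⁸·(782)⁴/0.820 = 1.034×10⁵ W/m².
Flux falls as S = L/(4πd²), so d = √(L/(4πS)) = √(1.00×10²⁷/(4π·1.034×10⁵)).

d ≈ 2.77×10¹⁰ m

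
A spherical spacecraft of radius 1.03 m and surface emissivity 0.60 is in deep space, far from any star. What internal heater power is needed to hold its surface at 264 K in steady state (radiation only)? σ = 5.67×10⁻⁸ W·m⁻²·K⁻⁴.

P ≈ 2200 W

P = εσ·4πr²·T⁴.
4πr² = 13.33 m²; T⁴ = 4.858×10⁹ K⁴.
P = 0.60·5.67×10⁻⁸·13.33·4.858×10⁹.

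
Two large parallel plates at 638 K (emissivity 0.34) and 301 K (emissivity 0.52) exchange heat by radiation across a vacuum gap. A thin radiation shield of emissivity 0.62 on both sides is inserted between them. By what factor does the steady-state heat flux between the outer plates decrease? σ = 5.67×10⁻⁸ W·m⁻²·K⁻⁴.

factor ≈ 1.58

Without shield: q₀ = σΔ(T⁴)/(1/ε₁+1/ε₂−1) with denominator 3.864.
With shield the two gaps are in series; the resistances add: (1/ε₁+1/ε_s−1)+(1/ε_s+1/ε₂−1) = 3.554+2.536 = 6.090.
Heat-flux ratio q₀/q = 6.090/3.864.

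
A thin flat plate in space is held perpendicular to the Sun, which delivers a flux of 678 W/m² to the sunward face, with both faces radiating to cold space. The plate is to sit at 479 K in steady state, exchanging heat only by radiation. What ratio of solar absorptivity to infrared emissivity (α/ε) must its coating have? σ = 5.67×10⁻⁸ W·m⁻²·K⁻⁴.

α/ε ≈ 8.80

Balance: αS·A = εσ·2A·T⁴ ⇒ α/ε = 2σT⁴/S.
α/ε = 2·5.67×10⁻⁸·(479)⁴/678 = 2·5.67×10⁻⁸·5.264×10¹⁰/678.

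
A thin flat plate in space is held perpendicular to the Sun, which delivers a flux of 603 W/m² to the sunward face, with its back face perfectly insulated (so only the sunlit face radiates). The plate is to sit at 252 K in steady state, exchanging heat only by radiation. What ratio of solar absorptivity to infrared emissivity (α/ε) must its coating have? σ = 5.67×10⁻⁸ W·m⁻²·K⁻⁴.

Balance: αS·A = εσ·1A·T⁴ ⇒ α/ε = σT⁴/S.
α/ε = 5.67×10⁻⁸·(252)⁴/603 = 5.67×10⁻⁸·4.033×10⁹/603.

α/ε ≈ 0.379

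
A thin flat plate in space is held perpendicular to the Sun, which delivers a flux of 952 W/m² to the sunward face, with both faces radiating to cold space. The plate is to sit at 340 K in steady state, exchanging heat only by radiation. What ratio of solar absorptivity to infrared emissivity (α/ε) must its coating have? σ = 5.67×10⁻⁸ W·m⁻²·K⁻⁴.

α/ε ≈ 1.59

Balance: αS·A = εσ·2A·T⁴ ⇒ α/ε = 2σT⁴/S.
α/ε = 2·5.67×10⁻⁸·(340)⁴/952 = 2·5.67×10⁻⁸·1.336×10¹⁰/952.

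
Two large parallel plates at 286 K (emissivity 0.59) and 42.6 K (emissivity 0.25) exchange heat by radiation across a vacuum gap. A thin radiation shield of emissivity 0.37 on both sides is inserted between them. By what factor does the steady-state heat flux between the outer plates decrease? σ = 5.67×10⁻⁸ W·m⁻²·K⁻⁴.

factor ≈ 1.94

Without shield: q₀ = σΔ(T⁴)/(1/ε₁+1/ε₂−1) with denominator 4.695.
With shield the two gaps are in series; the resistances add: (1/ε₁+1/ε_s−1)+(1/ε_s+1/ε₂−1) = 3.398+5.703 = 9.100.
Heat-flux ratio q₀/q = 9.100/4.695.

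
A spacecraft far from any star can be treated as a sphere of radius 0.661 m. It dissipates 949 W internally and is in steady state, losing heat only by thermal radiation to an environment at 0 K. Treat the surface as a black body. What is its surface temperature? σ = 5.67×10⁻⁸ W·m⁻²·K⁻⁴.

T ≈ 235 K

Steady state: internal power = radiated power, P = εσA T⁴.
Radiating area A = 4πr² = 5.491 m².
T⁴ = P/(εσA) = 949/(1.0·5.67×10⁻⁸·5.491) = 3.048×10⁹ K⁴.
T = (3.048×10⁹)^(1/4).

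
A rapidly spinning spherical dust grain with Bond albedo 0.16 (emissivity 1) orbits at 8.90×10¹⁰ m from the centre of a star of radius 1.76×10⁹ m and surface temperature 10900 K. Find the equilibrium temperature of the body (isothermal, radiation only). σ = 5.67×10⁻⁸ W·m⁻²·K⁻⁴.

T ≈ 1040 K

The star's surface emits σT_*⁴; at distance d the flux is S = σT_*⁴(R_*/d)².
S = 5.67×10⁻⁸·(10900)⁴·(1.76×10⁹/8.90×10¹⁰)² = 3.130×10⁵ W/m².
For an isothermal sphere T⁴ = (1−a)S/(4σ) = 1.159×10¹² K⁴.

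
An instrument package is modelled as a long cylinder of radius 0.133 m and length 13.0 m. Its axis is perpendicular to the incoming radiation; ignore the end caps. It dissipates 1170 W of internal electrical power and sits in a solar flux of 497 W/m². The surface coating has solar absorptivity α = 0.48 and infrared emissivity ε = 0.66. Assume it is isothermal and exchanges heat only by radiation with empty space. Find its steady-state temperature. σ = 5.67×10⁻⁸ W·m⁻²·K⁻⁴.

T ≈ 265 K

At steady state, absorbed solar power + internal power = radiated power.
Absorbed: α·S·A_cross = 0.48·497·3.458 = 824.9 W (cross-section 2rL).
Total input = 824.9 + 1170 = 1995 W.
Radiated: εσ·A_surf·T⁴ with A_surf = 2πrL = 10.86 m².
T⁴ = 1995/(0.66·5.67×10⁻⁸·10.86) = 4.907×10⁹ K⁴.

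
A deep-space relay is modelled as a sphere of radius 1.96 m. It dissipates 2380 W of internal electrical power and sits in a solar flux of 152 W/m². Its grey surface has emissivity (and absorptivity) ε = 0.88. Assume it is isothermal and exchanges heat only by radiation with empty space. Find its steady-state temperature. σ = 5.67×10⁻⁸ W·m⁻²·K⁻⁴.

T ≈ 202 K

At steady state, absorbed solar power + internal power = radiated power.
Absorbed: α·S·A_cross = 0.88·152·12.07 = 1614 W (cross-section πr²).
Total input = 1614 + 2380 = 3994 W.
Radiated: εσ·A_surf·T⁴ with A_surf = 4πr² = 48.27 m².
T⁴ = 3994/(0.88·5.67×10⁻⁸·48.27) = 1.658×10⁹ K⁴.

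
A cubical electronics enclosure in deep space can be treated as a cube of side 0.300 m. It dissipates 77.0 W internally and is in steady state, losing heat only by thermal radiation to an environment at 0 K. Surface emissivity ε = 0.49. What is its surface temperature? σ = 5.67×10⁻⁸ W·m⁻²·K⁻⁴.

Steady state: internal power = radiated power, P = εσA T⁴.
Radiating area A = 6L² = 0.5400 m².
T⁴ = P/(εσA) = 77.0/(0.49·5.67×10⁻⁸·0.5400) = 5.132×10⁹ K⁴.
T = (5.132×10⁹)^(1/4).

T ≈ 268 K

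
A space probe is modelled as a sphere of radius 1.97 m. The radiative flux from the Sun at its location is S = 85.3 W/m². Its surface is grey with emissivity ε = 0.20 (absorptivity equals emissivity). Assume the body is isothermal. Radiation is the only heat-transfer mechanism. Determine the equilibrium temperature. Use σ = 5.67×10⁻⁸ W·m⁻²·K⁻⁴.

At equilibrium, absorbed power = emitted power.
Absorbing cross-section = πr² = 12.19 m²; emitting surface = 4πr² = 48.77 m² (ratio 4).
εS·A_cross = εσ·A_surf·T⁴  ⇒  T⁴ = S/(4σ)   (ε cancels).
T⁴ = 85.3/(4·5.67×10⁻⁸) = 3.761×10⁸ K⁴.
T = (3.761×10⁸)^(1/4).

T ≈ 139 K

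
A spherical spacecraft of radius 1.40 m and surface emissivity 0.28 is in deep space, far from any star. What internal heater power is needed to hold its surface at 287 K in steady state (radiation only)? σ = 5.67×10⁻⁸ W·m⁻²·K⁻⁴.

P = εσ·4πr²·T⁴.
4πr² = 24.63 m²; T⁴ = 6.785×10⁹ K⁴.
P = 0.28·5.67×10⁻⁸·24.63·6.785×10⁹.

P ≈ 2650 W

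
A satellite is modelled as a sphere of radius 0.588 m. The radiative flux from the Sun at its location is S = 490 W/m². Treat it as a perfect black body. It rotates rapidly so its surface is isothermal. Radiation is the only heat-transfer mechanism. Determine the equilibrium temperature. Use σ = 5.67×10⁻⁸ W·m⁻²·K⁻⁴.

At equilibrium, absorbed power = emitted power.
Absorbing cross-section = πr² = 1.086 m²; emitting surface = 4πr² = 4.345 m² (ratio 4).
S·A_cross = εσ·A_surf·T⁴  ⇒  T⁴ = S/(4σ).
T⁴ = 1.00·490/(4·5.67×10⁻⁸) = 2.160×10⁹ K⁴.
T = (2.160×10⁹)^(1/4).

T ≈ 216 K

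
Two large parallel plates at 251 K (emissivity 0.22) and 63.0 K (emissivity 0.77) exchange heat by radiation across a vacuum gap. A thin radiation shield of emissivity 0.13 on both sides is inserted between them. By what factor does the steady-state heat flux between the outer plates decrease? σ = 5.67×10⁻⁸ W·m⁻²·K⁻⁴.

Without shield: q₀ = σΔ(T⁴)/(1/ε₁+1/ε₂−1) with denominator 4.844.
With shield the two gaps are in series; the resistances add: (1/ε₁+1/ε_s−1)+(1/ε_s+1/ε₂−1) = 11.24+7.991 = 19.23.
Heat-flux ratio q₀/q = 19.23/4.844.

factor ≈ 3.97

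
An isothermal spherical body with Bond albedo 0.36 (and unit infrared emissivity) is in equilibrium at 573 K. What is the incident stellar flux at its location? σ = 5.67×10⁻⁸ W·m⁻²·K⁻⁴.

S ≈ 38200 W/m²

(1−a)S·πr² = σ·4πr²·T⁴ ⇒ S = 4σT⁴/(1−a).
S = 4·5.67×10⁻⁸·1.078×10¹¹/0.640.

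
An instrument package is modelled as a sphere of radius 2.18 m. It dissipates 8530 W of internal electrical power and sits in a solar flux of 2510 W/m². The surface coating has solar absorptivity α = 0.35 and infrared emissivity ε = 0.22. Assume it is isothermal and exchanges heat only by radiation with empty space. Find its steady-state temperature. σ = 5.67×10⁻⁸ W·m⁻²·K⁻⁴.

T ≈ 413 K

At steady state, absorbed solar power + internal power = radiated power.
Absorbed: α·S·A_cross = 0.35·2510·14.93 = 13120 W (cross-section πr²).
Total input = 13120 + 8530 = 21650 W.
Radiated: εσ·A_surf·T⁴ with A_surf = 4πr² = 59.72 m².
T⁴ = 21650/(0.22·5.67×10⁻⁸·59.72) = 2.906×10¹⁰ K⁴.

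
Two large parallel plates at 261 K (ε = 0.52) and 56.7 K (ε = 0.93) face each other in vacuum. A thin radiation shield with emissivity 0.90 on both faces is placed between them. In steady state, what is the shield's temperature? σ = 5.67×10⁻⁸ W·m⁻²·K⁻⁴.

In steady state the net flux on the hot side equals that on the cold side.
σ(T₁⁴−T_s⁴)/D₁ = σ(T_s⁴−T₂⁴)/D₂, with D₁ = 1/ε₁+1/ε_s−1 = 2.034, D₂ = 1/ε_s+1/ε₂−1 = 1.186.
Solve for T_s⁴: T_s⁴ = (D₂·T₁⁴ + D₁·T₂⁴)/(D₁+D₂) = 1.716×10⁹ K⁴.

T_s ≈ 204 K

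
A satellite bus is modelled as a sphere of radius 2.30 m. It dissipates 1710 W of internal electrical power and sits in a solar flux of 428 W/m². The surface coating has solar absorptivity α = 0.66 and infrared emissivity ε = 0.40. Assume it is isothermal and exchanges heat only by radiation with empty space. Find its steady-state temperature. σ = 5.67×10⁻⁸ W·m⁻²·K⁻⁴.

T ≈ 255 K

At steady state, absorbed solar power + internal power = radiated power.
Absorbed: α·S·A_cross = 0.66·428·16.62 = 4695 W (cross-section πr²).
Total input = 4695 + 1710 = 6405 W.
Radiated: εσ·A_surf·T⁴ with A_surf = 4πr² = 66.48 m².
T⁴ = 6405/(0.40·5.67×10⁻⁸·66.48) = 4.248×10⁹ K⁴.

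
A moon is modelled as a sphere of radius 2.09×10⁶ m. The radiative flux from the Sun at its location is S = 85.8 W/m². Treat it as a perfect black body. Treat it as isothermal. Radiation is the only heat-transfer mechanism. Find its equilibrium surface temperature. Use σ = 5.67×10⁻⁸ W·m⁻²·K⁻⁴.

At equilibrium, absorbed power = emitted power.
Absorbing cross-section = πr² = 1.372×10¹³ m²; emitting surface = 4πr² = 5.489×10¹³ m² (ratio 4).
S·A_cross = εσ·A_surf·T⁴  ⇒  T⁴ = S/(4σ).
T⁴ = 1.00·85.8/(4·5.67×10⁻⁸) = 3.783×10⁸ K⁴.
T = (3.783×10⁸)^(1/4).

T ≈ 139 K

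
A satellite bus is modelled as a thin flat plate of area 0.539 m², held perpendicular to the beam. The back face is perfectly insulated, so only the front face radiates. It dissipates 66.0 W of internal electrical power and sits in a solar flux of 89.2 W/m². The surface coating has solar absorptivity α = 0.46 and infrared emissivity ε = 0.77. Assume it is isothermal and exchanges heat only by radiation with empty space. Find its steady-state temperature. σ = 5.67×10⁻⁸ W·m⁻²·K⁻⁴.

At steady state, absorbed solar power + internal power = radiated power.
Absorbed: α·S·A_cross = 0.46·89.2·0.5390 = 22.12 W (cross-section A).
Total input = 22.12 + 66.0 = 88.12 W.
Radiated: εσ·A_surf·T⁴ with A_surf = A = 0.5390 m².
T⁴ = 88.12/(0.77·5.67×10⁻⁸·0.5390) = 3.744×10⁹ K⁴.

T ≈ 247 K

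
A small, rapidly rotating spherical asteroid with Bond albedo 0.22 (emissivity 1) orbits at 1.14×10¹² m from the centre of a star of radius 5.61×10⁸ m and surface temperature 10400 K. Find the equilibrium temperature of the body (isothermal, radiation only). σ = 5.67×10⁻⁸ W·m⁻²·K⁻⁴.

T ≈ 153 K

The star's surface emits σT_*⁴; at distance d the flux is S = σT_*⁴(R_*/d)².
S = 5.67×10⁻⁸·(10400)⁴·(5.61×10⁸/1.14×10¹²)² = 160.6 W/m².
For an isothermal sphere T⁴ = (1−a)S/(4σ) = 5.524×10⁸ K⁴.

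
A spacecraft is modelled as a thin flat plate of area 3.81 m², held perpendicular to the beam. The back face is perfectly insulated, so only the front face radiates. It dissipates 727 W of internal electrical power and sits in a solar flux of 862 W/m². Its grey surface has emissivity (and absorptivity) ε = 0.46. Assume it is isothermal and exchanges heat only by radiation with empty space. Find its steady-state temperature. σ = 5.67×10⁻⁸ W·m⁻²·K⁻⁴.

T ≈ 387 K

At steady state, absorbed solar power + internal power = radiated power.
Absorbed: α·S·A_cross = 0.46·862·3.810 = 1511 W (cross-section A).
Total input = 1511 + 727 = 2238 W.
Radiated: εσ·A_surf·T⁴ with A_surf = A = 3.810 m².
T⁴ = 2238/(0.46·5.67×10⁻⁸·3.810) = 2.252×10¹⁰ K⁴.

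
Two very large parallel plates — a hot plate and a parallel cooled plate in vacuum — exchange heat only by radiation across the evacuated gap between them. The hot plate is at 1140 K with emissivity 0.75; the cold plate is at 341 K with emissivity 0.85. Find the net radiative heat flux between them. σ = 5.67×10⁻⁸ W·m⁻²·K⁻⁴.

For two infinite grey parallel plates, q = σ(T₁⁴ − T₂⁴)/(1/ε₁ + 1/ε₂ − 1).
T₁⁴ − T₂⁴ = 1.689×10¹² − 1.352×10¹⁰ = 1.675×10¹² K⁴.
1/ε₁ + 1/ε₂ − 1 = 1.333 + 1.176 − 1 = 1.510.
q = 5.67×10⁻⁸ × 1.675×10¹² / 1.510.

q ≈ 62900 W/m²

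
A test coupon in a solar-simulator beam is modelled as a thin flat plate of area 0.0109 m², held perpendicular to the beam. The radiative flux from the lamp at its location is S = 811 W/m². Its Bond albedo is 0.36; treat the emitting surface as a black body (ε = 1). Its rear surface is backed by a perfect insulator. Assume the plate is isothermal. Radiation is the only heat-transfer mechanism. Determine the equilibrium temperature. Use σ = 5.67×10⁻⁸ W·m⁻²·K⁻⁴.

T ≈ 309 K

At equilibrium, absorbed power = emitted power.
Absorbing cross-section = A = 0.01090 m²; emitting surface = A = 0.01090 m² (ratio 1).
(1−a)S·A_cross = εσ·A_surf·T⁴  ⇒  T⁴ = (1−a)S/(1σ).
T⁴ = 0.640·811/(1·5.67×10⁻⁸) = 9.154×10⁹ K⁴.
T = (9.154×10⁹)^(1/4).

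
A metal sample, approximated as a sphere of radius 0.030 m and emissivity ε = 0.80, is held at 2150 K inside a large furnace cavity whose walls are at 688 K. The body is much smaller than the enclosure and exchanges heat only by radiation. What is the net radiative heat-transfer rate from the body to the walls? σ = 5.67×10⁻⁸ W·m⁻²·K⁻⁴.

For a small grey body in a large enclosure: P_net = εσA(T_body⁴ − T_wall⁴).
A = 4πr² = 0.01131 m²; T_body⁴ − T_wall⁴ = 2.137×10¹³ − 2.241×10¹¹ = 2.114×10¹³ K⁴.
|P_net| = 0.80·5.67×10⁻⁸·0.01131·2.114×10¹³.

P_net ≈ 10800 W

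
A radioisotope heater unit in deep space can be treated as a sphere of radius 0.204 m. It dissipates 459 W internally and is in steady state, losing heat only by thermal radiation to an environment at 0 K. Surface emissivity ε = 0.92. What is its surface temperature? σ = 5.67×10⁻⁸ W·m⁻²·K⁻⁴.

T ≈ 360 K

Steady state: internal power = radiated power, P = εσA T⁴.
Radiating area A = 4πr² = 0.5230 m².
T⁴ = P/(εσA) = 459/(0.92·5.67×10⁻⁸·0.5230) = 1.683×10¹⁰ K⁴.
T = (1.683×10¹⁰)^(1/4).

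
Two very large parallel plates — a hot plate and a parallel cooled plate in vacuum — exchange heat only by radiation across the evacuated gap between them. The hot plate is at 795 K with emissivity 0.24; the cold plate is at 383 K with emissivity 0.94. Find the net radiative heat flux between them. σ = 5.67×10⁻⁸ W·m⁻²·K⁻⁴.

For two infinite grey parallel plates, q = σ(T₁⁴ − T₂⁴)/(1/ε₁ + 1/ε₂ − 1).
T₁⁴ − T₂⁴ = 3.995×10¹¹ − 2.152×10¹⁰ = 3.779×10¹¹ K⁴.
1/ε₁ + 1/ε₂ − 1 = 4.167 + 1.064 − 1 = 4.230.
q = 5.67×10⁻⁸ × 3.779×10¹¹ / 4.230.

q ≈ 5070 W/m²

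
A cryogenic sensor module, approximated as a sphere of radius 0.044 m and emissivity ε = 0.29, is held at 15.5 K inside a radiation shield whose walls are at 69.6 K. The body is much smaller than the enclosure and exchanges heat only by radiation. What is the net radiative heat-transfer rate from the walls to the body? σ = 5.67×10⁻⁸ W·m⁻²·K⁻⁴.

P_net ≈ 0.00936 W

For a small grey body in a large enclosure: P_net = εσA(T_body⁴ − T_wall⁴).
A = 4πr² = 0.02433 m²; T_body⁴ − T_wall⁴ = 57720 − 2.347×10⁷ = -2.341×10⁷ K⁴.
|P_net| = 0.29·5.67×10⁻⁸·0.02433·2.341×10⁷.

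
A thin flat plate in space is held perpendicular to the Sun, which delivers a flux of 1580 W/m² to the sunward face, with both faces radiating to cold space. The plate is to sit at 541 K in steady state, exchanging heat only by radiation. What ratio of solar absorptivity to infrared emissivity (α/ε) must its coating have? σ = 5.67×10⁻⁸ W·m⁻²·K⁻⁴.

α/ε ≈ 6.15

Balance: αS·A = εσ·2A·T⁴ ⇒ α/ε = 2σT⁴/S.
α/ε = 2·5.67×10⁻⁸·(541)⁴/1580 = 2·5.67×10⁻⁸·8.566×10¹⁰/1580.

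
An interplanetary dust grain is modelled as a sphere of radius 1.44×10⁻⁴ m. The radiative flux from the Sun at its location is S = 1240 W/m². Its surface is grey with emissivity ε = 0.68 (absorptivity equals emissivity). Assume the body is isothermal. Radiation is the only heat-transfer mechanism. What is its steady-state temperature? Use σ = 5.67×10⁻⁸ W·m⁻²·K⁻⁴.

At equilibrium, absorbed power = emitted power.
Absorbing cross-section = πr² = 6.514×10⁻⁸ m²; emitting surface = 4πr² = 2.606×10⁻⁷ m² (ratio 4).
εS·A_cross = εσ·A_surf·T⁴  ⇒  T⁴ = S/(4σ)   (ε cancels).
T⁴ = 1240/(4·5.67×10⁻⁸) = 5.467×10⁹ K⁴.
T = (5.467×10⁹)^(1/4).

T ≈ 272 K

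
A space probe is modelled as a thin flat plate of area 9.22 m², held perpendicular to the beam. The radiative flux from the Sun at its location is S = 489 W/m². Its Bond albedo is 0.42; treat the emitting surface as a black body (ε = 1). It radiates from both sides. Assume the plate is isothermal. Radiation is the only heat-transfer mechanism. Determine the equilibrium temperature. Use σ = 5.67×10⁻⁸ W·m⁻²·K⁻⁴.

At equilibrium, absorbed power = emitted power.
Absorbing cross-section = A = 9.220 m²; emitting surface = 2A = 18.44 m² (ratio 2).
(1−a)S·A_cross = εσ·A_surf·T⁴  ⇒  T⁴ = (1−a)S/(2σ).
T⁴ = 0.580·489/(2·5.67×10⁻⁸) = 2.501×10⁹ K⁴.
T = (2.501×10⁹)^(1/4).

T ≈ 224 K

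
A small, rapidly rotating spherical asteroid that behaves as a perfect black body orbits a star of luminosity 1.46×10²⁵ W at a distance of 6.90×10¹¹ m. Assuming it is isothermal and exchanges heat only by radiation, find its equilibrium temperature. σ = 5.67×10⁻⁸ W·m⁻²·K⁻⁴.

T ≈ 57.3 K

First find the stellar flux at distance d: S = L/(4πd²) = 1.46×10²⁵/(4π·(6.90×10¹¹)²) = 2.440 W/m².
For an isothermal sphere, absorbed (1−a)S·πr² = emitted σ·4πr²·T⁴, so T⁴ = (1−a)S/(4σ).
T⁴ = 1.00·2.440/(4·5.67×10⁻⁸) = 1.076×10⁷ K⁴.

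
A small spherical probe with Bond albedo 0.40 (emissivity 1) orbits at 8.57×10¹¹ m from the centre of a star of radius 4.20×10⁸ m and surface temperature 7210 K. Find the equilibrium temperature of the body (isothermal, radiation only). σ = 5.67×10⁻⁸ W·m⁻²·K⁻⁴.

The star's surface emits σT_*⁴; at distance d the flux is S = σT_*⁴(R_*/d)².
S = 5.67×10⁻⁸·(7210)⁴·(4.20×10⁸/8.57×10¹¹)² = 36.80 W/m².
For an isothermal sphere T⁴ = (1−a)S/(4σ) = 9.736×10⁷ K⁴.

T ≈ 99.3 K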